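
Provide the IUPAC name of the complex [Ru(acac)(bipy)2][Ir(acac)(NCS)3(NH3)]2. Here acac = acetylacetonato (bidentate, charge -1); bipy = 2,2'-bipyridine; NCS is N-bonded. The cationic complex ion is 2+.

Both ions are complex: the cation is named first with the plain metal name, the anion second with the -ate form; each ion's ligands are alphabetised independently.
The complex cation is given as 2+; its ligand charges sum to -1, so Ru = +3.
With 2 anions per cation, each anion must be 2/2 = 1−.
Anion: ligand charges sum to -4; for the ion to be 1−, Ir = +3.

(acetylacetonato)bis(2,2'-bipyridine)ruthenium(III) (acetylacetonato)amminetriisothiocyanatoiridate(III)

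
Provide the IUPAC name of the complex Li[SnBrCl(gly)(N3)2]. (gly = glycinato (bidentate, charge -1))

The 1 lithium counter-ion carries a total charge of +1, so each complex ion is 1−.
Ligand charges: 1×bromo (-1 each), 2×azido (-1 each), 1×chloro (-1 each), 1×glycinato (-1 each); total -5. So Sn + (-5) = 1−, giving Sn = +4.
Ligands are named alphabetically: azido before bromo before chloro before glycinato.
The complex ion is anionic, so tin takes the -ate form stannate(IV).

lithium diazidobromochloro(glycinato)stannate(IV)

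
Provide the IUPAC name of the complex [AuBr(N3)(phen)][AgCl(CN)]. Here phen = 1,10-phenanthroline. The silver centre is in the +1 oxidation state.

Both ions are complex: the cation is named first with the plain metal name, the anion second with the -ate form; each ion's ligands are alphabetised independently.
Ag is given as +1; the anion's ligand charges sum to -2, so the complex anion is 1−.
A 1:1 salt means the cation carries the equal and opposite charge, 1+.
Cation: ligand charges sum to -2; for the ion to be 1+, Au = +3.

azidobromo(1,10-phenanthroline)gold(III) chlorocyanoargentate(I)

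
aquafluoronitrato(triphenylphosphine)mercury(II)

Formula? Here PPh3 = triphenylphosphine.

[HgF(H2O)(NO3)(PPh3)]

Ligands: 1 aqua (H2O, neutral), 1 triphenylphosphine (PPh3, neutral), 1 fluoro (F, -1), 1 nitrato (NO3, -1). Ligand charge sum = -2.
With Hg in oxidation state +2, the complex ion is [Hg...].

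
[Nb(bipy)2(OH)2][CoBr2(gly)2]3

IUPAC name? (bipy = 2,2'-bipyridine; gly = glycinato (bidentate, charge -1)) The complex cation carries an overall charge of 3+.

bis(2,2'-bipyridine)dihydroxoniobium(V) dibromobis(glycinato)cobaltate(III)

The complex cation is given as 3+; its ligand charges sum to -2, so Nb = +5.
With 3 anions per cation, each anion must be 3/3 = 1−.
Anion: ligand charges sum to -4; for the ion to be 1−, Co = +3.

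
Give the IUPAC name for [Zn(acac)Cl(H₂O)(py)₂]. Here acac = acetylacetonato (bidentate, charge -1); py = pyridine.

(acetylacetonato)aquachlorobis(pyridine)zinc(II)

There is no counter-ion, so the complex is neutral overall.
Ligand charges: 1×chloro (-1 each), 1×acetylacetonato (-1 each), 1×aqua (neutral), 2×pyridine (neutral); total -2. So Zn + (-2) = 0, giving Zn = +2.
Ligands are named alphabetically: acetylacetonato before aqua before chloro before pyridine.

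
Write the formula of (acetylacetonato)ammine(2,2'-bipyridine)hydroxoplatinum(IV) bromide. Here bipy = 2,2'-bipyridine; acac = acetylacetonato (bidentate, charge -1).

[Pt(acac)(bipy)(NH3)(OH)]Br2

Ligands: 1 2,2'-bipyridine (bipy, neutral), 1 acetylacetonato (acac, -1), 1 ammine (NH3, neutral), 1 hydroxo (OH, -1). Ligand charge sum = -2.
With Pt in oxidation state +4, the complex ion is [Pt...]^2+.
Charge balance with bromide (-1) requires 1 complex ion per 2 bromide.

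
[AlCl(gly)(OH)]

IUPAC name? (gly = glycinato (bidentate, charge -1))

chloro(glycinato)hydroxoaluminium(III)

There is no counter-ion, so the complex is neutral overall.
Ligand charges: 1×chloro (-1 each), 1×glycinato (-1 each), 1×hydroxo (-1 each); total -3. So Al + (-3) = 0, giving Al = +3.
Ligands are named alphabetically: chloro before glycinato before hydroxo.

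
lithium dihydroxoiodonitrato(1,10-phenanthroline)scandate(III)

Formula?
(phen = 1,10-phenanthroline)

Ligands: 2 hydroxo (OH, -1), 1 nitrato (NO3, -1), 1 iodo (I, -1), 1 1,10-phenanthroline (phen, neutral). Ligand charge sum = -4.
Charge balance with lithium (+1) requires 1 complex ion per 1 lithium.

Li[ScI(NO3)(OH)2(phen)]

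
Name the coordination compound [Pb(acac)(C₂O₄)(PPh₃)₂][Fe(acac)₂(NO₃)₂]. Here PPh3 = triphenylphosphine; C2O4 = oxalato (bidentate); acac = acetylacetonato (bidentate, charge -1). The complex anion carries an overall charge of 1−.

The complex anion is given as 1−; its ligand charges sum to -4, so Fe = +3.
A 1:1 salt means the cation carries the equal and opposite charge, 1+.
Cation: ligand charges sum to -3; for the ion to be 1+, Pb = +4.

(acetylacetonato)oxalatobis(triphenylphosphine)lead(IV) bis(acetylacetonato)dinitratoferrate(III)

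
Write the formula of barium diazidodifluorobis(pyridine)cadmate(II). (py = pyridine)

Ba[CdF2(N3)2(py)2]

Ligands: 2 azido (N3, -1), 2 pyridine (py, neutral), 2 fluoro (F, -1). Ligand charge sum = -4.
With Cd in oxidation state +2, the complex ion is [Cd...]^2−.
Charge balance with barium (+2) requires 1 complex ion per 1 barium.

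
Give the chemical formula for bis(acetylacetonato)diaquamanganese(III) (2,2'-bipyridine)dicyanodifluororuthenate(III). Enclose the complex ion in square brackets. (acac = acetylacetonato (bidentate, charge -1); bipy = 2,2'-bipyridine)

Cation [Mn…]: ligand charges -2, Mn(III) ⇒ ion charge 1+.
Anion [Ru…]: ligand charges -4, Ru(III) ⇒ ion charge 1−.
One 1+ cation balances one 1− anion.

[Mn(acac)2(H2O)2][Ru(bipy)(CN)2F2]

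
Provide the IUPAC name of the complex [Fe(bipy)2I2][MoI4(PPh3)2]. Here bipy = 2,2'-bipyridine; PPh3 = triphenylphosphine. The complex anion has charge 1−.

bis(2,2'-bipyridine)diiodoiron(III) tetraiodobis(triphenylphosphine)molybdate(III)

Both ions are complex: the cation is named first with the plain metal name, the anion second with the -ate form; each ion's ligands are alphabetised independently.
The complex anion is given as 1−; its ligand charges sum to -4, so Mo = +3.
A 1:1 salt means the cation carries the equal and opposite charge, 1+.
Cation: ligand charges sum to -2; for the ion to be 1+, Fe = +3.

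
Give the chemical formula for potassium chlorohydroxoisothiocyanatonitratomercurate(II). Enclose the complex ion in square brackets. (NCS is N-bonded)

Ligands: 1 chloro (Cl, -1), 1 hydroxo (OH, -1), 1 isothiocyanato (NCS, -1), 1 nitrato (NO3, -1). Ligand charge sum = -4.
With Hg in oxidation state +2, the complex ion is [Hg...]^2−.
Charge balance with potassium (+1) requires 1 complex ion per 2 potassium.

K2[HgCl(NCS)(NO3)(OH)]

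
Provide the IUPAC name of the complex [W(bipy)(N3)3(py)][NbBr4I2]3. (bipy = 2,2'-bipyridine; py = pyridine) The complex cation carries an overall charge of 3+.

Both ions are complex: the cation is named first with the plain metal name, the anion second with the -ate form; each ion's ligands are alphabetised independently.
The complex cation is given as 3+; its ligand charges sum to -3, so W = +6.
With 3 anions per cation, each anion must be 3/3 = 1−.
Anion: ligand charges sum to -6; for the ion to be 1−, Nb = +5.

triazido(2,2'-bipyridine)(pyridine)tungsten(VI) tetrabromodiiodoniobate(V)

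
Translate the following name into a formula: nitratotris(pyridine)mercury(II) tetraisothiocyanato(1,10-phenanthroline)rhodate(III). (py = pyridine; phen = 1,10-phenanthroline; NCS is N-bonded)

Cation [Hg…]: ligand charges -1, Hg(II) ⇒ ion charge 1+.
Anion [Rh…]: ligand charges -4, Rh(III) ⇒ ion charge 1−.

[Hg(NO3)(py)3][Rh(NCS)4(phen)]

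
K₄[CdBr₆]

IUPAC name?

The 4 potassium counter-ions carry a total charge of +4, so each complex ion is 4−.
Ligand charges: 6×bromo (-1 each); total -6. So Cd + (-6) = 4−, giving Cd = +2.
The complex ion is anionic, so cadmium takes the -ate form cadmate(II).

potassium hexabromocadmate(II)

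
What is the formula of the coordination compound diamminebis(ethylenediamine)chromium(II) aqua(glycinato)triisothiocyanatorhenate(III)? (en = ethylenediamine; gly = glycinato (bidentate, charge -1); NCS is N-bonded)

Cation [Cr…]: ligand charges 0, Cr(II) ⇒ ion charge 2+.
Anion [Re…]: ligand charges -4, Re(III) ⇒ ion charge 1−.

[Cr(en)2(NH3)2][Re(gly)(H2O)(NCS)3]2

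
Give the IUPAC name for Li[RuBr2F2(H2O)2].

lithium diaquadibromodifluororuthenate(III)

The 1 lithium counter-ion carries a total charge of +1, so each complex ion is 1−.
Ligand charges: 2×aqua (neutral), 2×fluoro (-1 each), 2×bromo (-1 each); total -4. So Ru + (-4) = 1−, giving Ru = +3.
The complex ion is anionic, so ruthenium takes the -ate form ruthenate(III).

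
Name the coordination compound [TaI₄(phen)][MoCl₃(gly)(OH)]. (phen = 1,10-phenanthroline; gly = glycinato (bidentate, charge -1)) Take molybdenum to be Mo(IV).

Both ions are complex: the cation is named first with the plain metal name, the anion second with the -ate form; each ion's ligands are alphabetised independently.
Mo is given as +4; the anion's ligand charges sum to -5, so the complex anion is 1−.
A 1:1 salt means the cation carries the equal and opposite charge, 1+.
Cation: ligand charges sum to -4; for the ion to be 1+, Ta = +5.

tetraiodo(1,10-phenanthroline)tantalum(V) trichloro(glycinato)hydroxomolybdate(IV)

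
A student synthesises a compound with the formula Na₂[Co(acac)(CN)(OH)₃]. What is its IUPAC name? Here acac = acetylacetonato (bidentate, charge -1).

sodium (acetylacetonato)cyanotrihydroxocobaltate(III)

The 2 sodium counter-ions carry a total charge of +2, so each complex ion is 2−.
Ligand charges: 1×cyano (-1 each), 1×acetylacetonato (-1 each), 3×hydroxo (-1 each); total -5. So Co + (-5) = 2−, giving Co = +3.
The complex ion is anionic, so cobalt takes the -ate form cobaltate(III).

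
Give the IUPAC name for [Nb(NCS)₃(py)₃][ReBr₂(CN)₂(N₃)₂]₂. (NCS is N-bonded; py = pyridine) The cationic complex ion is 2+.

Both ions are complex: the cation is named first with the plain metal name, the anion second with the -ate form; each ion's ligands are alphabetised independently.
The complex cation is given as 2+; its ligand charges sum to -3, so Nb = +5.
With 2 anions per cation, each anion must be 2/2 = 1−.
Anion: ligand charges sum to -6; for the ion to be 1−, Re = +5.

triisothiocyanatotris(pyridine)niobium(V) diazidodibromodicyanorhenate(V)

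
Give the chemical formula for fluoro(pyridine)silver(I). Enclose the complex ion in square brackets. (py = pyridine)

Ligands: 1 fluoro (F, -1), 1 pyridine (py, neutral). Ligand charge sum = -1.
With Ag in oxidation state +1, the complex ion is [Ag...].

[AgF(py)]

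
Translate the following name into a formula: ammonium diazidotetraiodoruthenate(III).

(NH4)3[RuI4(N3)2]

Ligands: 2 azido (N3, -1), 4 iodo (I, -1). Ligand charge sum = -6.
Charge balance with ammonium (+1) requires 1 complex ion per 3 ammonium.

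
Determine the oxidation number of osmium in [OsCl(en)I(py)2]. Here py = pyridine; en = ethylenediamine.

No counter-ion: the bracketed complex is neutral.
Ligand charges: 2×py neutral; 1×I = -1; 1×Cl = -1; 1×en neutral; sum -2.
Os + (-2) = 0 ⇒ Os is +2.

+2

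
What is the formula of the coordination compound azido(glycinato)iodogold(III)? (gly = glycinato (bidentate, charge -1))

Ligands: 1 azido (N3, -1), 1 glycinato (gly, -1), 1 iodo (I, -1). Ligand charge sum = -3.
With Au in oxidation state +3, the complex ion is [Au...].

[Au(gly)I(N3)]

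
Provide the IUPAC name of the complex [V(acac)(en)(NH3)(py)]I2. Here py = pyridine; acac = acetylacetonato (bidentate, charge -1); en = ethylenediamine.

(acetylacetonato)ammine(ethylenediamine)(pyridine)vanadium(III) iodide

The 2 iodide counter-ions carry a total charge of -2, so each complex ion is 2+.
Ligand charges: 1×pyridine (neutral), 1×acetylacetonato (-1 each), 1×ammine (neutral), 1×ethylenediamine (neutral); total -1. So V + (-1) = 2+, giving V = +3.
Ligands are named alphabetically: acetylacetonato before ammine before ethylenediamine before pyridine.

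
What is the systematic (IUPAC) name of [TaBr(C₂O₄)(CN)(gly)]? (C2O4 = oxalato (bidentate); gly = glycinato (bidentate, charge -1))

There is no counter-ion, so the complex is neutral overall.
Ligand charges: 1×bromo (-1 each), 1×oxalato (-2 each), 1×cyano (-1 each), 1×glycinato (-1 each); total -5. So Ta + (-5) = 0, giving Ta = +5.
Ligands are named alphabetically: bromo before cyano before glycinato before oxalato.

bromocyano(glycinato)oxalatotantalum(V)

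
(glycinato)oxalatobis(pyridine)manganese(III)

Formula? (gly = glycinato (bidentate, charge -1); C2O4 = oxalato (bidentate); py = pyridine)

[Mn(C2O4)(gly)(py)2]

Ligands: 1 glycinato (gly, -1), 1 oxalato (C2O4, -2), 2 pyridine (py, neutral). Ligand charge sum = -3.
With Mn in oxidation state +3, the complex ion is [Mn...].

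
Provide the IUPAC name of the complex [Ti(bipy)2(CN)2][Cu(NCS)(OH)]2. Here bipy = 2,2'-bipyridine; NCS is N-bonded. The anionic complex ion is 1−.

bis(2,2'-bipyridine)dicyanotitanium(IV) hydroxoisothiocyanatocuprate(I)

Both ions are complex: the cation is named first with the plain metal name, the anion second with the -ate form; each ion's ligands are alphabetised independently.
The complex anion is given as 1−; its ligand charges sum to -2, so Cu = +1.
With 2 anions per cation, the cation must be 2×1 = 2+.
Cation: ligand charges sum to -2; for the ion to be 2+, Ti = +4.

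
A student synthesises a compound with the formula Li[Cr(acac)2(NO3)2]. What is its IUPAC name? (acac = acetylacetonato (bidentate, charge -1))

lithium bis(acetylacetonato)dinitratochromate(III)

The 1 lithium counter-ion carries a total charge of +1, so each complex ion is 1−.
Ligand charges: 2×acetylacetonato (-1 each), 2×nitrato (-1 each); total -4. So Cr + (-4) = 1−, giving Cr = +3.
Ligands are named alphabetically: acetylacetonato before nitrato.
The complex ion is anionic, so chromium takes the -ate form chromate(III).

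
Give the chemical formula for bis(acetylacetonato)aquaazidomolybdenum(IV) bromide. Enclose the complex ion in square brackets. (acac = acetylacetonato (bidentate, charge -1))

Ligands: 1 azido (N3, -1), 1 aqua (H2O, neutral), 2 acetylacetonato (acac, -1). Ligand charge sum = -3.
With Mo in oxidation state +4, the complex ion is [Mo...]^1+.
Charge balance with bromide (-1) requires 1 complex ion per 1 bromide.

[Mo(acac)2(H2O)(N3)]Br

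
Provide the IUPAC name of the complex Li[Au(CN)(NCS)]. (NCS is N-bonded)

lithium cyanoisothiocyanatoaurate(I)

The 1 lithium counter-ion carries a total charge of +1, so each complex ion is 1−.
Ligand charges: 1×cyano (-1 each), 1×isothiocyanato (-1 each); total -2. So Au + (-2) = 1−, giving Au = +1.
Ligands are named alphabetically: cyano before isothiocyanato.
The complex ion is anionic, so gold takes the -ate form aurate(I).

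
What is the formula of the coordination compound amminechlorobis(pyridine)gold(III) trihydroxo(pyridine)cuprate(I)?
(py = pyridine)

Cation [Au…]: ligand charges -1, Au(III) ⇒ ion charge 2+.
Anion [Cu…]: ligand charges -3, Cu(I) ⇒ ion charge 2−.
One 2+ cation balances one 2− anion.

[AuCl(NH3)(py)2][Cu(OH)3(py)]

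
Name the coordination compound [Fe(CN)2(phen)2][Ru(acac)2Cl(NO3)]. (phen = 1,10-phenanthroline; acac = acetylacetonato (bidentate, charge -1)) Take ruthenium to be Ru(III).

Both ions are complex: the cation is named first with the plain metal name, the anion second with the -ate form; each ion's ligands are alphabetised independently.
Ru is given as +3; the anion's ligand charges sum to -4, so the complex anion is 1−.
A 1:1 salt means the cation carries the equal and opposite charge, 1+.
Cation: ligand charges sum to -2; for the ion to be 1+, Fe = +3.

dicyanobis(1,10-phenanthroline)iron(III) bis(acetylacetonato)chloronitratoruthenate(III)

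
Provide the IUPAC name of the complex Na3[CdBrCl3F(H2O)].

The 3 sodium counter-ions carry a total charge of +3, so each complex ion is 3−.
Ligand charges: 1×bromo (-1 each), 1×aqua (neutral), 3×chloro (-1 each), 1×fluoro (-1 each); total -5. So Cd + (-5) = 3−, giving Cd = +2.
Ligands are named alphabetically: aqua before bromo before chloro before fluoro.
The complex ion is anionic, so cadmium takes the -ate form cadmate(II).

sodium aquabromotrichlorofluorocadmate(II)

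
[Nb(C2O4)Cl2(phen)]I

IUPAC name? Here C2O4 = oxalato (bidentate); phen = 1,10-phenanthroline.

The 1 iodide counter-ion carries a total charge of -1, so each complex ion is 1+.
Ligand charges: 2×chloro (-1 each), 1×oxalato (-2 each), 1×1,10-phenanthroline (neutral); total -4. So Nb + (-4) = 1+, giving Nb = +5.
Ligands are named alphabetically: chloro before oxalato before phenanthroline.

dichlorooxalato(1,10-phenanthroline)niobium(V) iodide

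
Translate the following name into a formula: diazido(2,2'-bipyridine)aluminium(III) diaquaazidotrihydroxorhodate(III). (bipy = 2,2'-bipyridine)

[Al(bipy)(N3)2][Rh(H2O)2(N3)(OH)3]

Cation [Al…]: ligand charges -2, Al(III) ⇒ ion charge 1+.
Anion [Rh…]: ligand charges -4, Rh(III) ⇒ ion charge 1−.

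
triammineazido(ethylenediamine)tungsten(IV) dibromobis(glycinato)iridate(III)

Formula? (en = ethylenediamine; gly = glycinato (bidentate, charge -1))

[W(en)(N3)(NH3)3][IrBr2(gly)2]3

Cation [W…]: ligand charges -1, W(IV) ⇒ ion charge 3+.
Anion [Ir…]: ligand charges -4, Ir(III) ⇒ ion charge 1−.
One 3+ cation requires 3 of the 1− anion.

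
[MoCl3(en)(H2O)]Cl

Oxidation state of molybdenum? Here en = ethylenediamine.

1 chloride outside the brackets (-1 each) → the complex ion is 1+.
Ligand charges: 3×Cl = -3; 1×en neutral; 1×H2O neutral; sum -3.
Mo + (-3) = 1+ ⇒ Mo is +4.

+4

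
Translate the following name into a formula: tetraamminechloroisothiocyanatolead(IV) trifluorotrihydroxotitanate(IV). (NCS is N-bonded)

[PbCl(NCS)(NH3)4][TiF3(OH)3]

Cation [Pb…]: ligand charges -2, Pb(IV) ⇒ ion charge 2+.
Anion [Ti…]: ligand charges -6, Ti(IV) ⇒ ion charge 2−.
One 2+ cation balances one 2− anion.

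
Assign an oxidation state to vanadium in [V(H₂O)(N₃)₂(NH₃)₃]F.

+3

1 fluoride outside the brackets (-1 each) → the complex ion is 1+.
Ligand charges: 2×N3 = -2; 1×H2O neutral; 3×NH3 neutral; sum -2.
V + (-2) = 1+ ⇒ V is +3.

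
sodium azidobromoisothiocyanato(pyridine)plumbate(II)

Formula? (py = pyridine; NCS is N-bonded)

Ligands: 1 azido (N3, -1), 1 pyridine (py, neutral), 1 isothiocyanato (NCS, -1), 1 bromo (Br, -1). Ligand charge sum = -3.
With Pb in oxidation state +2, the complex ion is [Pb...]^1−.
Charge balance with sodium (+1) requires 1 complex ion per 1 sodium.

Na[PbBr(N3)(NCS)(py)]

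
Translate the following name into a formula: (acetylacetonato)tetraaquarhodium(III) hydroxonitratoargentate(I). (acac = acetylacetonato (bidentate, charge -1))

[Rh(acac)(H2O)4][Ag(NO3)(OH)]2

Cation [Rh…]: ligand charges -1, Rh(III) ⇒ ion charge 2+.
Anion [Ag…]: ligand charges -2, Ag(I) ⇒ ion charge 1−.
One 2+ cation requires 2 of the 1− anion.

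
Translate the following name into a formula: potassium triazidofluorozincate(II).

Ligands: 1 fluoro (F, -1), 3 azido (N3, -1). Ligand charge sum = -4.
With Zn in oxidation state +2, the complex ion is [Zn...]^2−.
Charge balance with potassium (+1) requires 1 complex ion per 2 potassium.

K2[ZnF(N3)3]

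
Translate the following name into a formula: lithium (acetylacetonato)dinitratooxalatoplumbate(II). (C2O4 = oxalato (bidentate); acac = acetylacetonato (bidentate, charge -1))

Li3[Pb(acac)(C2O4)(NO3)2]

Ligands: 2 nitrato (NO3, -1), 1 oxalato (C2O4, -2), 1 acetylacetonato (acac, -1). Ligand charge sum = -5.
Charge balance with lithium (+1) requires 1 complex ion per 3 lithium.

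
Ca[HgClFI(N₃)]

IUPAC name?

The 1 calcium counter-ion carries a total charge of +2, so each complex ion is 2−.
Ligand charges: 1×chloro (-1 each), 1×azido (-1 each), 1×fluoro (-1 each), 1×iodo (-1 each); total -4. So Hg + (-4) = 2−, giving Hg = +2.
The complex ion is anionic, so mercury takes the -ate form mercurate(II).

calcium azidochlorofluoroiodomercurate(II)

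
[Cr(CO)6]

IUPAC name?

There is no counter-ion, so the complex is neutral overall.
Ligand charges: 6×carbonyl (neutral); total 0. So Cr + (0) = 0, giving Cr = 0.

hexacarbonylchromium(0)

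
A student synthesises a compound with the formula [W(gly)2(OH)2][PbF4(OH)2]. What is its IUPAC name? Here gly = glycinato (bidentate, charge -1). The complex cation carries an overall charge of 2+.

bis(glycinato)dihydroxotungsten(VI) tetrafluorodihydroxoplumbate(IV)

Both ions are complex: the cation is named first with the plain metal name, the anion second with the -ate form; each ion's ligands are alphabetised independently.
The complex cation is given as 2+; its ligand charges sum to -4, so W = +6.
A 1:1 salt means the anion carries the equal and opposite charge, 2−.
Anion: ligand charges sum to -6; for the ion to be 2−, Pb = +4.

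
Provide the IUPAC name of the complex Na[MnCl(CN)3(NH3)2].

The 1 sodium counter-ion carries a total charge of +1, so each complex ion is 1−.
Ligand charges: 2×ammine (neutral), 3×cyano (-1 each), 1×chloro (-1 each); total -4. So Mn + (-4) = 1−, giving Mn = +3.
The complex ion is anionic, so manganese takes the -ate form manganate(III).

sodium diamminechlorotricyanomanganate(III)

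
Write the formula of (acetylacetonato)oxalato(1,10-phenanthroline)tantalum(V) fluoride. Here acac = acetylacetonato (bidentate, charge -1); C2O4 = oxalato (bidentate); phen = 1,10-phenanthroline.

[Ta(acac)(C2O4)(phen)]F2

Ligands: 1 acetylacetonato (acac, -1), 1 oxalato (C2O4, -2), 1 1,10-phenanthroline (phen, neutral). Ligand charge sum = -3.
With Ta in oxidation state +5, the complex ion is [Ta...]^2+.
Charge balance with fluoride (-1) requires 1 complex ion per 2 fluoride.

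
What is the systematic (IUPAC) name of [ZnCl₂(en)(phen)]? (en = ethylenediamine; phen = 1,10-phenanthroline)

dichloro(ethylenediamine)(1,10-phenanthroline)zinc(II)

There is no counter-ion, so the complex is neutral overall.
Ligand charges: 2×chloro (-1 each), 1×ethylenediamine (neutral), 1×1,10-phenanthroline (neutral); total -2. So Zn + (-2) = 0, giving Zn = +2.
Ligands are named alphabetically: chloro before ethylenediamine before phenanthroline.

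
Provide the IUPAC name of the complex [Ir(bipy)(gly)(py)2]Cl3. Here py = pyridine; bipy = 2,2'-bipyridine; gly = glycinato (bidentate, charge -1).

The 3 chloride counter-ions carry a total charge of -3, so each complex ion is 3+.
Ligand charges: 2×pyridine (neutral), 1×2,2'-bipyridine (neutral), 1×glycinato (-1 each); total -1. So Ir + (-1) = 3+, giving Ir = +4.
Ligands are named alphabetically: bipyridine before glycinato before pyridine.

(2,2'-bipyridine)(glycinato)bis(pyridine)iridium(IV) chloride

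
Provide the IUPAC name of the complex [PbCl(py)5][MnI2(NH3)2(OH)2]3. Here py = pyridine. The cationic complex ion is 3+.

chloropentakis(pyridine)lead(IV) diamminedihydroxodiiodomanganate(III)

The complex cation is given as 3+; its ligand charges sum to -1, so Pb = +4.
With 3 anions per cation, each anion must be 3/3 = 1−.
Anion: ligand charges sum to -4; for the ion to be 1−, Mn = +3.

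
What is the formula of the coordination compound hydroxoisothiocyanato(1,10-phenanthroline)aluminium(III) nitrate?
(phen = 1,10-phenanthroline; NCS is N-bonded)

[Al(NCS)(OH)(phen)]NO3

Ligands: 1 1,10-phenanthroline (phen, neutral), 1 isothiocyanato (NCS, -1), 1 hydroxo (OH, -1). Ligand charge sum = -2.
With Al in oxidation state +3, the complex ion is [Al...]^1+.
Charge balance with nitrate (-1) requires 1 complex ion per 1 nitrate.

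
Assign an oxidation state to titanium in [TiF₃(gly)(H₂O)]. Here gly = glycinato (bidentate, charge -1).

No counter-ion: the bracketed complex is neutral.
Ligand charges: 1×gly = -1; 1×H2O neutral; 3×F = -3; sum -4.
Ti + (-4) = 0 ⇒ Ti is +4.

+4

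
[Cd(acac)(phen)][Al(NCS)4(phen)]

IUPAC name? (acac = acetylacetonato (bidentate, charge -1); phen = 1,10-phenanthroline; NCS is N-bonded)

(acetylacetonato)(1,10-phenanthroline)cadmium(II) tetraisothiocyanato(1,10-phenanthroline)aluminate(III)

Both ions are complex: the cation is named first with the plain metal name, the anion second with the -ate form; each ion's ligands are alphabetised independently.
Cadmium is always +2 in its complexes; the cation's ligand charges sum to -1, so the complex cation is 1+.
A 1:1 salt means the anion carries the equal and opposite charge, 1−.
Anion: ligand charges sum to -4; for the ion to be 1−, Al = +3.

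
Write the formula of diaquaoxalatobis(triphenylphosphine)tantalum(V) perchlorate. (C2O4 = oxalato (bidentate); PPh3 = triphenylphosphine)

Ligands: 1 oxalato (C2O4, -2), 2 aqua (H2O, neutral), 2 triphenylphosphine (PPh3, neutral). Ligand charge sum = -2.
With Ta in oxidation state +5, the complex ion is [Ta...]^3+.
Charge balance with perchlorate (-1) requires 1 complex ion per 3 perchlorate.

[Ta(C2O4)(H2O)2(PPh3)2](ClO4)3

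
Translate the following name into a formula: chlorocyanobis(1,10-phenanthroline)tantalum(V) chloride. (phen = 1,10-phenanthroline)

Ligands: 2 1,10-phenanthroline (phen, neutral), 1 chloro (Cl, -1), 1 cyano (CN, -1). Ligand charge sum = -2.
Charge balance with chloride (-1) requires 1 complex ion per 3 chloride.

[TaCl(CN)(phen)2]Cl3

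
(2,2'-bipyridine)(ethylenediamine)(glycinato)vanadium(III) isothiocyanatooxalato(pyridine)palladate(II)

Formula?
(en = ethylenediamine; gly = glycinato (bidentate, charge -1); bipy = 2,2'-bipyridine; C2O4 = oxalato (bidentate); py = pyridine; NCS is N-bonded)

[V(bipy)(en)(gly)][Pd(C2O4)(NCS)(py)]2

Cation [V…]: ligand charges -1, V(III) ⇒ ion charge 2+.
Anion [Pd…]: ligand charges -3, Pd(II) ⇒ ion charge 1−.
One 2+ cation requires 2 of the 1− anion.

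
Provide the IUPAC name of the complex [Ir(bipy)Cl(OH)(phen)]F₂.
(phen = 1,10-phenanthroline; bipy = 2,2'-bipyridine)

(2,2'-bipyridine)chlorohydroxo(1,10-phenanthroline)iridium(IV) fluoride

The 2 fluoride counter-ions carry a total charge of -2, so each complex ion is 2+.
Ligand charges: 1×hydroxo (-1 each), 1×1,10-phenanthroline (neutral), 1×chloro (-1 each), 1×2,2'-bipyridine (neutral); total -2. So Ir + (-2) = 2+, giving Ir = +4.
Ligands are named alphabetically: bipyridine before chloro before hydroxo before phenanthroline.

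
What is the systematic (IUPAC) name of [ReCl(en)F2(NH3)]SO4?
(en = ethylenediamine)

The 1 sulfate counter-ion carries a total charge of -2, so each complex ion is 2+.
Ligand charges: 1×ammine (neutral), 2×fluoro (-1 each), 1×ethylenediamine (neutral), 1×chloro (-1 each); total -3. So Re + (-3) = 2+, giving Re = +5.
Ligands are named alphabetically: ammine before chloro before ethylenediamine before fluoro.

amminechloro(ethylenediamine)difluororhenium(V) sulfate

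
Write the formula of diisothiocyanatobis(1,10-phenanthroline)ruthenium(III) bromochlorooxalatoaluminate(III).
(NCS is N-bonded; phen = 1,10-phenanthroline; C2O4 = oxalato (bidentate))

[Ru(NCS)2(phen)2][AlBr(C2O4)Cl]

Cation [Ru…]: ligand charges -2, Ru(III) ⇒ ion charge 1+.
Anion [Al…]: ligand charges -4, Al(III) ⇒ ion charge 1−.
One 1+ cation balances one 1− anion.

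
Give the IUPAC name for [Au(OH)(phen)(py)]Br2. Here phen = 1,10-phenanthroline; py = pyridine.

The 2 bromide counter-ions carry a total charge of -2, so each complex ion is 2+.
Ligand charges: 1×1,10-phenanthroline (neutral), 1×hydroxo (-1 each), 1×pyridine (neutral); total -1. So Au + (-1) = 2+, giving Au = +3.
Ligands are named alphabetically: hydroxo before phenanthroline before pyridine.

hydroxo(1,10-phenanthroline)(pyridine)gold(III) bromide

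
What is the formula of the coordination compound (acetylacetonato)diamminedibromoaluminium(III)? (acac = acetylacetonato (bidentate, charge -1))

[Al(acac)Br2(NH3)2]

Ligands: 2 ammine (NH3, neutral), 2 bromo (Br, -1), 1 acetylacetonato (acac, -1). Ligand charge sum = -3.
With Al in oxidation state +3, the complex ion is [Al...].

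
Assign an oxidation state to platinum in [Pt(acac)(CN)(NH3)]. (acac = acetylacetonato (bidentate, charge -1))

No counter-ion: the bracketed complex is neutral.
Ligand charges: 1×NH3 neutral; 1×CN = -1; 1×acac = -1; sum -2.
Pt + (-2) = 0 ⇒ Pt is +2.

+2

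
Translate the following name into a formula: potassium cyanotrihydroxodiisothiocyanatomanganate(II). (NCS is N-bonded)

K4[Mn(CN)(NCS)2(OH)3]

Ligands: 1 cyano (CN, -1), 2 isothiocyanato (NCS, -1), 3 hydroxo (OH, -1). Ligand charge sum = -6.
Charge balance with potassium (+1) requires 1 complex ion per 4 potassium.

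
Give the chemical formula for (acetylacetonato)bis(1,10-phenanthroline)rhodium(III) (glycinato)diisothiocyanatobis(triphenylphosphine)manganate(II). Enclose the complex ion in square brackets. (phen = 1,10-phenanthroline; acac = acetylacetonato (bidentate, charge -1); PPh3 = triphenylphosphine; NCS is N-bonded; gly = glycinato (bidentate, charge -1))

[Rh(acac)(phen)2][Mn(gly)(NCS)2(PPh3)2]2

Cation [Rh…]: ligand charges -1, Rh(III) ⇒ ion charge 2+.
Anion [Mn…]: ligand charges -3, Mn(II) ⇒ ion charge 1−.
One 2+ cation requires 2 of the 1− anion.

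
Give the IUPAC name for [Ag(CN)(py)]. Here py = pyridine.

cyano(pyridine)silver(I)

There is no counter-ion, so the complex is neutral overall.
Ligand charges: 1×pyridine (neutral), 1×cyano (-1 each); total -1. So Ag + (-1) = 0, giving Ag = +1.
Ligands are named alphabetically: cyano before pyridine.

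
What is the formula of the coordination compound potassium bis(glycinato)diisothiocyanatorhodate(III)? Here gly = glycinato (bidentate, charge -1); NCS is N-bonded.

Ligands: 2 glycinato (gly, -1), 2 isothiocyanato (NCS, -1). Ligand charge sum = -4.
Charge balance with potassium (+1) requires 1 complex ion per 1 potassium.

K[Rh(gly)2(NCS)2]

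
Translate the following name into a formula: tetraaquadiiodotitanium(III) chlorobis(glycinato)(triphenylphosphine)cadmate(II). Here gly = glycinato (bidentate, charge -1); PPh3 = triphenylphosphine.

[Ti(H2O)4I2][CdCl(gly)2(PPh3)]

Cation [Ti…]: ligand charges -2, Ti(III) ⇒ ion charge 1+.
Anion [Cd…]: ligand charges -3, Cd(II) ⇒ ion charge 1−.
One 1+ cation balances one 1− anion.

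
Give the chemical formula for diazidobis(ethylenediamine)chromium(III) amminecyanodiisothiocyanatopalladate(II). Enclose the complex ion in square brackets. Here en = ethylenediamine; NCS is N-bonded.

[Cr(en)2(N3)2][Pd(CN)(NCS)2(NH3)]

Cation [Cr…]: ligand charges -2, Cr(III) ⇒ ion charge 1+.
Anion [Pd…]: ligand charges -3, Pd(II) ⇒ ion charge 1−.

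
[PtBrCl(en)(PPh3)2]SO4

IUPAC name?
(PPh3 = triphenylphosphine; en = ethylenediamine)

The 1 sulfate counter-ion carries a total charge of -2, so each complex ion is 2+.
Ligand charges: 1×chloro (-1 each), 2×triphenylphosphine (neutral), 1×ethylenediamine (neutral), 1×bromo (-1 each); total -2. So Pt + (-2) = 2+, giving Pt = +4.
Ligands are named alphabetically: bromo before chloro before ethylenediamine before triphenylphosphine.

bromochloro(ethylenediamine)bis(triphenylphosphine)platinum(IV) sulfate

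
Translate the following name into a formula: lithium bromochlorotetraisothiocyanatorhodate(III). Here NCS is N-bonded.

Li3[RhBrCl(NCS)4]

Ligands: 1 chloro (Cl, -1), 4 isothiocyanato (NCS, -1), 1 bromo (Br, -1). Ligand charge sum = -6.
With Rh in oxidation state +3, the complex ion is [Rh...]^3−.
Charge balance with lithium (+1) requires 1 complex ion per 3 lithium.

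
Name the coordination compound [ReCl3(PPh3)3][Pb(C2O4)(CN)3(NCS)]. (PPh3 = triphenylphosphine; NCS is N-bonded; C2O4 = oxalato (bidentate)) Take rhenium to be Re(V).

trichlorotris(triphenylphosphine)rhenium(V) tricyanoisothiocyanatooxalatoplumbate(IV)

Re is given as +5; the cation's ligand charges sum to -3, so the complex cation is 2+.
A 1:1 salt means the anion carries the equal and opposite charge, 2−.
Anion: ligand charges sum to -6; for the ion to be 2−, Pb = +4.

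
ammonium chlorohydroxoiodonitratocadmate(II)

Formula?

(NH4)2[CdClI(NO3)(OH)]

Ligands: 1 chloro (Cl, -1), 1 nitrato (NO3, -1), 1 iodo (I, -1), 1 hydroxo (OH, -1). Ligand charge sum = -4.
With Cd in oxidation state +2, the complex ion is [Cd...]^2−.
Charge balance with ammonium (+1) requires 1 complex ion per 2 ammonium.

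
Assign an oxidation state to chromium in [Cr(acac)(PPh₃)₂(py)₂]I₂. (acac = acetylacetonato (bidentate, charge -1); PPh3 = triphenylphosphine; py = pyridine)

+3

2 iodide outside the brackets (-1 each) → the complex ion is 2+.
Ligand charges: 1×acac = -1; 2×PPh3 neutral; 2×py neutral; sum -1.
Cr + (-1) = 2+ ⇒ Cr is +3.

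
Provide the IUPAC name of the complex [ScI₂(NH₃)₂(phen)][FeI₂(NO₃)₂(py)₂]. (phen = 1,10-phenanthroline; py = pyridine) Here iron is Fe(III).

Fe is given as +3; the anion's ligand charges sum to -4, so the complex anion is 1−.
A 1:1 salt means the cation carries the equal and opposite charge, 1+.
Cation: ligand charges sum to -2; for the ion to be 1+, Sc = +3.

diamminediiodo(1,10-phenanthroline)scandium(III) diiododinitratobis(pyridine)ferrate(III)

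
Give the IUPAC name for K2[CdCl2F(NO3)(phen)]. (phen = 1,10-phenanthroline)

potassium dichlorofluoronitrato(1,10-phenanthroline)cadmate(II)

The 2 potassium counter-ions carry a total charge of +2, so each complex ion is 2−.
Ligand charges: 1×fluoro (-1 each), 2×chloro (-1 each), 1×1,10-phenanthroline (neutral), 1×nitrato (-1 each); total -4. So Cd + (-4) = 2−, giving Cd = +2.
Ligands are named alphabetically: chloro before fluoro before nitrato before phenanthroline.
The complex ion is anionic, so cadmium takes the -ate form cadmate(II).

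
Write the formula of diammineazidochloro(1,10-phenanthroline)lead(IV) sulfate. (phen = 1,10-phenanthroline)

[PbCl(N3)(NH3)2(phen)]SO4

Ligands: 1 1,10-phenanthroline (phen, neutral), 2 ammine (NH3, neutral), 1 azido (N3, -1), 1 chloro (Cl, -1). Ligand charge sum = -2.
With Pb in oxidation state +4, the complex ion is [Pb...]^2+.
Charge balance with sulfate (-2) requires 1 complex ion per 1 sulfate.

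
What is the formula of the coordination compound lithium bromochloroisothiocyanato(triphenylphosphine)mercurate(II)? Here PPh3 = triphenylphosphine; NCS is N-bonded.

Ligands: 1 triphenylphosphine (PPh3, neutral), 1 isothiocyanato (NCS, -1), 1 bromo (Br, -1), 1 chloro (Cl, -1). Ligand charge sum = -3.
With Hg in oxidation state +2, the complex ion is [Hg...]^1−.
Charge balance with lithium (+1) requires 1 complex ion per 1 lithium.

Li[HgBrCl(NCS)(PPh3)]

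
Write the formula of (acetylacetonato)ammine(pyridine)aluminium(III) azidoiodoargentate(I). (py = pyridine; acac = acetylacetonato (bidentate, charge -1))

[Al(acac)(NH3)(py)][AgI(N3)]2

Cation [Al…]: ligand charges -1, Al(III) ⇒ ion charge 2+.
Anion [Ag…]: ligand charges -2, Ag(I) ⇒ ion charge 1−.
One 2+ cation requires 2 of the 1− anion.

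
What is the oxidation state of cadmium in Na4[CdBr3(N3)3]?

4 sodium outside the brackets (+1 each) → the complex ion is 4−.
Ligand charges: 3×N3 = -3; 3×Br = -3; sum -6.
Cd + (-6) = 4− ⇒ Cd is +2.

+2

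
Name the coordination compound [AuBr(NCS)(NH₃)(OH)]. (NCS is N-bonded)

amminebromohydroxoisothiocyanatogold(III)

There is no counter-ion, so the complex is neutral overall.
Ligand charges: 1×hydroxo (-1 each), 1×isothiocyanato (-1 each), 1×bromo (-1 each), 1×ammine (neutral); total -3. So Au + (-3) = 0, giving Au = +3.
Ligands are named alphabetically: ammine before bromo before hydroxo before isothiocyanato.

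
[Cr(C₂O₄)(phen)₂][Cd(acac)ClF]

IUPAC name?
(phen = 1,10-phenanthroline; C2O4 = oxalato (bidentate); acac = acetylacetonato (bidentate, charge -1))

oxalatobis(1,10-phenanthroline)chromium(III) (acetylacetonato)chlorofluorocadmate(II)

Both ions are complex: the cation is named first with the plain metal name, the anion second with the -ate form; each ion's ligands are alphabetised independently.
Cadmium is always +2 in its complexes; the anion's ligand charges sum to -3, so the complex anion is 1−.
A 1:1 salt means the cation carries the equal and opposite charge, 1+.
Cation: ligand charges sum to -2; for the ion to be 1+, Cr = +3.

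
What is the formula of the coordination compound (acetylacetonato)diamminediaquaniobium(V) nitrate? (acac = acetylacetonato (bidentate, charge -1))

Ligands: 2 aqua (H2O, neutral), 1 acetylacetonato (acac, -1), 2 ammine (NH3, neutral). Ligand charge sum = -1.
With Nb in oxidation state +5, the complex ion is [Nb...]^4+.
Charge balance with nitrate (-1) requires 1 complex ion per 4 nitrate.

[Nb(acac)(H2O)2(NH3)2](NO3)4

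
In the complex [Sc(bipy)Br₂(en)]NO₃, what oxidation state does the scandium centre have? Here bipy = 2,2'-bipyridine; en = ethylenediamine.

+3

1 nitrate outside the brackets (-1 each) → the complex ion is 1+.
Ligand charges: 2×Br = -2; 1×bipy neutral; 1×en neutral; sum -2.
Sc + (-2) = 1+ ⇒ Sc is +3.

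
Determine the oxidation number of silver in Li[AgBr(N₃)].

+1

1 lithium outside the brackets (+1 each) → the complex ion is 1−.
Ligand charges: 1×Br = -1; 1×N3 = -1; sum -2.
Ag + (-2) = 1− ⇒ Ag is +1.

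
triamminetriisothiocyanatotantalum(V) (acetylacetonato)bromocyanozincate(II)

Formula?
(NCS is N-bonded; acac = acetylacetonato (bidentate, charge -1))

Cation [Ta…]: ligand charges -3, Ta(V) ⇒ ion charge 2+.
Anion [Zn…]: ligand charges -3, Zn(II) ⇒ ion charge 1−.
One 2+ cation requires 2 of the 1− anion.

[Ta(NCS)3(NH3)3][Zn(acac)Br(CN)]2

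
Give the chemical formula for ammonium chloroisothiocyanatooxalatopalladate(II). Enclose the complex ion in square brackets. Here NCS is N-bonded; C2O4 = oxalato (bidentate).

Ligands: 1 isothiocyanato (NCS, -1), 1 chloro (Cl, -1), 1 oxalato (C2O4, -2). Ligand charge sum = -4.
With Pd in oxidation state +2, the complex ion is [Pd...]^2−.
Charge balance with ammonium (+1) requires 1 complex ion per 2 ammonium.

(NH4)2[Pd(C2O4)Cl(NCS)]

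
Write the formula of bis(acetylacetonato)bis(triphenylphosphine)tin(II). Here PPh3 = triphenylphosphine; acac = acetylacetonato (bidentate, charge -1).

[Sn(acac)2(PPh3)2]

Ligands: 2 triphenylphosphine (PPh3, neutral), 2 acetylacetonato (acac, -1). Ligand charge sum = -2.
With Sn in oxidation state +2, the complex ion is [Sn...].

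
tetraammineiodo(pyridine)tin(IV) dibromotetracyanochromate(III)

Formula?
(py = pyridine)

[SnI(NH3)4(py)][CrBr2(CN)4]

Cation [Sn…]: ligand charges -1, Sn(IV) ⇒ ion charge 3+.
Anion [Cr…]: ligand charges -6, Cr(III) ⇒ ion charge 3−.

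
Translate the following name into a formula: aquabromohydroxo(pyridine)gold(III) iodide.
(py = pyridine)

Ligands: 1 pyridine (py, neutral), 1 bromo (Br, -1), 1 hydroxo (OH, -1), 1 aqua (H2O, neutral). Ligand charge sum = -2.
With Au in oxidation state +3, the complex ion is [Au...]^1+.
Charge balance with iodide (-1) requires 1 complex ion per 1 iodide.

[AuBr(H2O)(OH)(py)]I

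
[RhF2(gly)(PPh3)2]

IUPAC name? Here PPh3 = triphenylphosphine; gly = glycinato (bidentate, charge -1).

difluoro(glycinato)bis(triphenylphosphine)rhodium(III)

There is no counter-ion, so the complex is neutral overall.
Ligand charges: 2×triphenylphosphine (neutral), 1×glycinato (-1 each), 2×fluoro (-1 each); total -3. So Rh + (-3) = 0, giving Rh = +3.
Ligands are named alphabetically: fluoro before glycinato before triphenylphosphine.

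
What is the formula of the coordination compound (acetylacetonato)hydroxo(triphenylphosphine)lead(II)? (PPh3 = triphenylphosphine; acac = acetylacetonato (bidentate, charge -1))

[Pb(acac)(OH)(PPh3)]

Ligands: 1 triphenylphosphine (PPh3, neutral), 1 hydroxo (OH, -1), 1 acetylacetonato (acac, -1). Ligand charge sum = -2.
With Pb in oxidation state +2, the complex ion is [Pb...].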